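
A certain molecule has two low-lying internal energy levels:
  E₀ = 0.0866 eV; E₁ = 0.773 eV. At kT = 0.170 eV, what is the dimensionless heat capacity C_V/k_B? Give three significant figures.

0.278

Eᵢ/kT = 0.50941, 4.5471.
Z = Σ e^(−Eᵢ/kT) = e^(−0.50941) + e^(−4.5471) = 0.60085 + 0.010598 = 0.61145.
⟨E⟩ = 0.098497 eV, ⟨E²⟩ = 0.017726 eV².
C_V/k_B = (⟨E²⟩ − ⟨E⟩²)/(kT)² = (0.017726 − 0.0097017)/0.028900 = 0.278.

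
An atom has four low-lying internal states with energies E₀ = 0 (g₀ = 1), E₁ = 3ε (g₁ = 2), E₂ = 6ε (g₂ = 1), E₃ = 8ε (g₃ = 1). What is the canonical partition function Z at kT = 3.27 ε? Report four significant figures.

Z = 2.045

Eᵢ/kT = 0, 0.917431, 1.83486, 2.44648.
Z = Σ gᵢe^(−Eᵢ/kT) = 1·e^(−0) + 2·e^(−0.917431) + 1·e^(−1.83486) + 1·e^(−2.44648) = 1.00000 + 0.799088 + 0.159636 + 0.0865979 = 2.04532.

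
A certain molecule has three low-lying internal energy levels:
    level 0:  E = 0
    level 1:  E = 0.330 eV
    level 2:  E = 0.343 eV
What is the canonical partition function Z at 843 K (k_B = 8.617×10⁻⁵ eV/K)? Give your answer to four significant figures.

Z = 1.020

k_BT = 8.617×10⁻⁵ × 843 K = 0.0726413 eV.
Eᵢ/kT = 0, 4.54287, 4.72183.
Z = Σ e^(−Eᵢ/kT) = e^(−0) + e^(−4.54287) + e^(−4.72183) = 1.00000 + 0.0106428 + 0.00889888 = 1.01954.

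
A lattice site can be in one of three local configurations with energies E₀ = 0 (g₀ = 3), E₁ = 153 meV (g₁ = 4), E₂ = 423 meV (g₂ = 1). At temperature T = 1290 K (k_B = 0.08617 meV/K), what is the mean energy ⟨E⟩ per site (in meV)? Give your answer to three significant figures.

k_BT = 0.08617 × 1290 K = 111.16 meV.
Eᵢ/kT = 0, 1.3764, 3.8053.
Z = Σ gᵢe^(−Eᵢ/kT) = 3·e^(−0) + 4·e^(−1.3764) + 1·e^(−3.8053) = 3.0000 + 1.0099 + 0.022253 = 4.0322.
⟨E⟩ = Σ Eᵢ gᵢe^(−Eᵢ/kT) / Z = (0·3.0000 + 153·1.0099 + 423·0.022253) / 4.0322 = 40.7 meV.

40.7 meV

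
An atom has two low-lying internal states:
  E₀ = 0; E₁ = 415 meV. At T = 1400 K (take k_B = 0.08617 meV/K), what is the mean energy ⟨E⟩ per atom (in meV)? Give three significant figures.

k_BT = 0.08617 × 1400 K = 120.64 meV.
Eᵢ/kT = 0, 3.4400.
Z = Σ e^(−Eᵢ/kT) = e^(−0) + e^(−3.4400) = 1.0000 + 0.032065 = 1.0321.
⟨E⟩ = Σ Eᵢ e^(−Eᵢ/kT) / Z = (0·1.0000 + 415·0.032065) / 1.0321 = 12.9 meV.

12.9 meV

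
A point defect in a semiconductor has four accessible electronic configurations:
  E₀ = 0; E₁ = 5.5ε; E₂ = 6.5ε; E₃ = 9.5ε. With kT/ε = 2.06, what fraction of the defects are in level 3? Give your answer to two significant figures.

Eᵢ/kT = 0, 2.670, 3.155, 4.612.
Z = Σ e^(−Eᵢ/kT) = e^(−0) + e^(−2.670) + e^(−3.155) + e^(−4.612) = 1.000 + 0.06925 + 0.04264 + 0.009932 = 1.122.
P₃ = e^(−E₃/kT) / Z = 0.009932/1.122 = 0.0089.

0.0089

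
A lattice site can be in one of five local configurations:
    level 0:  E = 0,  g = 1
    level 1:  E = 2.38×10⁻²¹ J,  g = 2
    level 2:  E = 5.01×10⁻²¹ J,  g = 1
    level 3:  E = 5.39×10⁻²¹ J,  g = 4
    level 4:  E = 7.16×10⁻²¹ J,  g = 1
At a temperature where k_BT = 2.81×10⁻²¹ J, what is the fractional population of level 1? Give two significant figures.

Eᵢ/kT = 0, 0.8470, 1.783, 1.918, 2.548.
Z = Σ gᵢe^(−Eᵢ/kT) = 1·e^(−0) + 2·e^(−0.8470) + 1·e^(−1.783) + 4·e^(−1.918) + 1·e^(−2.548) = 1.000 + 0.8574 + 0.1681 + 0.5876 + 0.07824 = 2.691.
P₁ = g₁ e^(−E₁/kT) / Z = 0.8574/2.691 = 0.32.

0.32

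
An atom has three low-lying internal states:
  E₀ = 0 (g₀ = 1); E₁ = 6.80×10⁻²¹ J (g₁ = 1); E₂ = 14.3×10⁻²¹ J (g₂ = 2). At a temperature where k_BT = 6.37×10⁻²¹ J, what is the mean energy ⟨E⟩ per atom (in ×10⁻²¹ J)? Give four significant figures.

Eᵢ/kT = 0, 1.06750, 2.24490.
Z = Σ gᵢe^(−Eᵢ/kT) = 1·e^(−0) + 1·e^(−1.06750) + 2·e^(−2.24490) = 1.00000 + 0.343867 + 0.211876 = 1.55574.
⟨E⟩ = Σ Eᵢ gᵢe^(−Eᵢ/kT) / Z = (0·1.00000 + 6.80·0.343867 + 14.3·0.211876) / 1.55574 = 3.451 ×10⁻²¹ J.

3.451 ×10⁻²¹ J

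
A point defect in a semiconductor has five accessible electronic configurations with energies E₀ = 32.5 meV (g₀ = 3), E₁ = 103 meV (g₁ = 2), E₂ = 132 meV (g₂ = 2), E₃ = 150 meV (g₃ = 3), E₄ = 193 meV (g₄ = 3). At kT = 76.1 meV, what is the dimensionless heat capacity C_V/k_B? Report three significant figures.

0.531

Eᵢ/kT = 0.42707, 1.3535, 1.7346, 1.9711, 2.5361.
Z = Σ gᵢe^(−Eᵢ/kT) = 3·e^(−0.42707) + 2·e^(−1.3535) + 2·e^(−1.7346) + 3·e^(−1.9711) + 3·e^(−2.5361) = 1.9573 + 0.51667 + 0.35294 + 0.41791 + 0.23752 = 3.4823.
⟨E⟩ = 78.094 meV, ⟨E²⟩ = 9174.6 meV².
C_V/k_B = (⟨E²⟩ − ⟨E⟩²)/(kT)² = (9174.6 − 6098.7)/5791.2 = 0.531.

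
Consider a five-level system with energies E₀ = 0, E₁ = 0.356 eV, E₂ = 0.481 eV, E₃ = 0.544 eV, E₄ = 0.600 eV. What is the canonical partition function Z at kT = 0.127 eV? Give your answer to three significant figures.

Z = 1.11

Eᵢ/kT = 0, 2.8031, 3.7874, 4.2835, 4.7244.
Z = Σ e^(−Eᵢ/kT) = e^(−0) + e^(−2.8031) + e^(−3.7874) + e^(−4.2835) + e^(−4.7244) = 1.0000 + 0.060622 + 0.022654 + 0.013794 + 0.0088760 = 1.1059.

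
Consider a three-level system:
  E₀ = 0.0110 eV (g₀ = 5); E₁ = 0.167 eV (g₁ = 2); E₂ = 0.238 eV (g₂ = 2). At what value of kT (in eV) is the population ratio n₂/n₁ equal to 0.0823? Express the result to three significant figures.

0.0284 eV

n₂/n₁ = (g₂/g₁) exp[−(E₂−E₁)/kT] = 0.0823.
⇒ (E₂−E₁)/kT = ln((2/2)/0.0823) = ln(12.151) = 2.4974.
kT = 0.071 eV / 2.4974 = 0.0284 eV.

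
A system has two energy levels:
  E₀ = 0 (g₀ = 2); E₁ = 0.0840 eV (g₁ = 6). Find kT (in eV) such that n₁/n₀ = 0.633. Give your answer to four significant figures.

n₁/n₀ = (g₁/g₀) exp[−(E₁−E₀)/kT] = 0.633.
⇒ (E₁−E₀)/kT = ln((6/2)/0.633) = ln(4.73934) = 1.55590.
kT = 0.0840 eV / 1.55590 = 0.05399 eV.

0.05399 eV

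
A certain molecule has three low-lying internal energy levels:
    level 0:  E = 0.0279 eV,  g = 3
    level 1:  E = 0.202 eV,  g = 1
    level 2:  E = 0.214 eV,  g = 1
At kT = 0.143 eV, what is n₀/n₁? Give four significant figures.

n₀/n₁ = (g₀/g₁) exp[−(E₀−E₁)/kT] = (3/1) × exp(−(-0.1741 eV)/(0.143 eV)) = (3/1) × exp(1.21748) = 10.14.

10.14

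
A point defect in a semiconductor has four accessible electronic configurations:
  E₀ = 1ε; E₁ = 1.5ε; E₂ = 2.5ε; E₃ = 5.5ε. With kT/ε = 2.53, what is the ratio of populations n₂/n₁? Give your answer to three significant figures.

n₂/n₁ = exp[−(E₂−E₁)/kT] = exp(−(1.0ε)/(2.53ε)) = exp(-0.39526) = 0.674.

0.674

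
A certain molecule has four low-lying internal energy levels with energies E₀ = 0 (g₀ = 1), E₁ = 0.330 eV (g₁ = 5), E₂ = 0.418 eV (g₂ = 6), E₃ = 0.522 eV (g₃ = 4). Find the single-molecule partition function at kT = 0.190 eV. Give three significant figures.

Eᵢ/kT = 0, 1.7368, 2.2000, 2.7474.
Z = Σ gᵢe^(−Eᵢ/kT) = 1·e^(−0) + 5·e^(−1.7368) + 6·e^(−2.2000) + 4·e^(−2.7474) = 1.0000 + 0.88041 + 0.66482 + 0.25638 = 2.8016.

Z = 2.80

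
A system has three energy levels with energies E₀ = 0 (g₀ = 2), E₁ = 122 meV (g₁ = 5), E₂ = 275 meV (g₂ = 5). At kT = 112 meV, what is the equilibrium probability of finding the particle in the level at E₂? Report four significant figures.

0.1044

Eᵢ/kT = 0, 1.08929, 2.45536.
Z = Σ gᵢe^(−Eᵢ/kT) = 2·e^(−0) + 5·e^(−1.08929) + 5·e^(−2.45536) = 2.00000 + 1.68228 + 0.429161 = 4.11144.
P₂ = g₂ e^(−E₂/kT) / Z = 0.429161/4.11144 = 0.1044.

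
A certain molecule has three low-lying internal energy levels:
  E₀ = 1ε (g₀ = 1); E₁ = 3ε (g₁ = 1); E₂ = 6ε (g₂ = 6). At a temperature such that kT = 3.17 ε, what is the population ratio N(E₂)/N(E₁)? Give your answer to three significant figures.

2.33

n₂/n₁ = (g₂/g₁) exp[−(E₂−E₁)/kT] = (6/1) × exp(−(3ε)/(3.17ε)) = (6/1) × exp(-0.94637) = 2.33.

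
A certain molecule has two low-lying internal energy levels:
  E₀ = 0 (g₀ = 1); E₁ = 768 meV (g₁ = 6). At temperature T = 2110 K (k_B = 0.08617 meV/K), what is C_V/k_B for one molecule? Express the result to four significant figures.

k_BT = 0.08617 × 2110 K = 181.819 meV.
Eᵢ/kT = 0, 4.22398.
Z = Σ gᵢe^(−Eᵢ/kT) = 1·e^(−0) + 6·e^(−4.22398) = 1.00000 + 0.0878416 = 1.08784.
⟨E⟩ = 62.0150 meV, ⟨E²⟩ = 47627.5 meV².
C_V/k_B = (⟨E²⟩ − ⟨E⟩²)/(kT)² = (47627.5 − 3845.86)/33058.1 = 1.324.

1.324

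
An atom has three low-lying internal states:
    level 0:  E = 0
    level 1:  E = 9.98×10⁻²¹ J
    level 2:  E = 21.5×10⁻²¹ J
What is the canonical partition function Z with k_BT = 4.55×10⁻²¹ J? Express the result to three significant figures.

Eᵢ/kT = 0, 2.1934, 4.7253.
Z = Σ e^(−Eᵢ/kT) = e^(−0) + e^(−2.1934) + e^(−4.7253) = 1.0000 + 0.11154 + 0.0088681 = 1.1204.

Z = 1.12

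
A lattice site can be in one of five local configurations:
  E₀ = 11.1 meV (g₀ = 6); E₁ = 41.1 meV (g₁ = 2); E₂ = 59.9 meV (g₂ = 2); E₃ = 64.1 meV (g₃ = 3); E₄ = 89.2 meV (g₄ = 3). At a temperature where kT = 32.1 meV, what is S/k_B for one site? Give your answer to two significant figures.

Eᵢ/kT = 0.3458, 1.280, 1.866, 1.997, 2.779.
Z = Σ gᵢe^(−Eᵢ/kT) = 6·e^(−0.3458) + 2·e^(−1.280) + 2·e^(−1.866) + 3·e^(−1.997) + 3·e^(−2.779) = 4.246 + 0.5561 + 0.3095 + 0.4072 + 0.1863 = 5.705.
⟨E⟩ = Σ EᵢPᵢ = 23.01 meV.
S/k_B = ln Z + ⟨E⟩/kT = ln(5.705) + 23.01/32.1 = 1.741 + 0.7168 = 2.5.

2.5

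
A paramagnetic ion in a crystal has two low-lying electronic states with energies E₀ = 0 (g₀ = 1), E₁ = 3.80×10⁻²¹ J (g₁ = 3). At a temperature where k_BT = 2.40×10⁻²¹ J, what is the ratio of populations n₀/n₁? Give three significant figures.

n₀/n₁ = (g₀/g₁) exp[−(E₀−E₁)/kT] = (1/3) × exp(−(-3.80 ×10⁻²¹ J)/(2.40 ×10⁻²¹ J)) = (1/3) × exp(1.5833) = 1.62.

1.62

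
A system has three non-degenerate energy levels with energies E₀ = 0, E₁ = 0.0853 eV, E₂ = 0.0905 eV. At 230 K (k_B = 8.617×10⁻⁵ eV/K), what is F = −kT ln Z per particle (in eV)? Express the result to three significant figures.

k_BT = 8.617×10⁻⁵ × 230 K = 0.019819 eV.
Eᵢ/kT = 0, 4.3040, 4.5663.
Z = Σ e^(−Eᵢ/kT) = e^(−0) + e^(−4.3040) + e^(−4.5663) = 1.0000 + 0.013514 + 0.010396 = 1.0239.
F = −kT ln Z = −0.019819 × ln(1.0239) = −0.019819 × 0.023619 = -0.000468 eV.

-0.000468 eV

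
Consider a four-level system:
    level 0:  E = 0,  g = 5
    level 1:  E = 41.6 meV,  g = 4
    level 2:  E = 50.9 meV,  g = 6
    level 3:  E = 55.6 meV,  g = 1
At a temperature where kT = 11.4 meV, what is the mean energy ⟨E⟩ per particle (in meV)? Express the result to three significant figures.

1.60 meV

Eᵢ/kT = 0, 3.6491, 4.4649, 4.8772.
Z = Σ gᵢe^(−Eᵢ/kT) = 5·e^(−0) + 4·e^(−3.6491) + 6·e^(−4.4649) + 1·e^(−4.8772) = 5.0000 + 0.10406 + 0.069035 + 0.0076183 = 5.1807.
⟨E⟩ = Σ Eᵢ gᵢe^(−Eᵢ/kT) / Z = (0·5.0000 + 41.6·0.10406 + 50.9·0.069035 + 55.6·0.0076183) / 5.1807 = 1.60 meV.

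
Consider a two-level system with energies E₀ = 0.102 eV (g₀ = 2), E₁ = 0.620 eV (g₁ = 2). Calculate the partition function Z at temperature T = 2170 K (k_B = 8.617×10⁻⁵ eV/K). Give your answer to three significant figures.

Z = 1.23

k_BT = 8.617×10⁻⁵ × 2170 K = 0.18699 eV.
Eᵢ/kT = 0.54548, 3.3157.
Z = Σ gᵢe^(−Eᵢ/kT) = 2·e^(−0.54548) + 2·e^(−3.3157) = 1.1591 + 0.072617 = 1.2317.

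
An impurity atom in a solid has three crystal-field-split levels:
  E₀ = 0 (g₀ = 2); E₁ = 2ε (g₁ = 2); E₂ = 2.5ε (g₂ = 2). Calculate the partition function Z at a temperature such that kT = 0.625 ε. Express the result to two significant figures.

Eᵢ/kT = 0, 3.200, 4.000.
Z = Σ gᵢe^(−Eᵢ/kT) = 2·e^(−0) + 2·e^(−3.200) + 2·e^(−4.000) = 2.000 + 0.08152 + 0.03663 = 2.118.

Z = 2.1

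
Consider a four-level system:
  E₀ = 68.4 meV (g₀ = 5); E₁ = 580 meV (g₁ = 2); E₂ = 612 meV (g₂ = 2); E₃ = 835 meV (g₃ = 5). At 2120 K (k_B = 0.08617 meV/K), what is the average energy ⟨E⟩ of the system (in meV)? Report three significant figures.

k_BT = 0.08617 × 2120 K = 182.68 meV.
Eᵢ/kT = 0.37443, 3.1750, 3.3501, 4.5708.
Z = Σ gᵢe^(−Eᵢ/kT) = 5·e^(−0.37443) + 2·e^(−3.1750) + 2·e^(−3.3501) + 5·e^(−4.5708) = 3.4384 + 0.083588 + 0.070162 + 0.051748 = 3.6439.
⟨E⟩ = Σ Eᵢ gᵢe^(−Eᵢ/kT) / Z = (68.4·3.4384 + 580·0.083588 + 612·0.070162 + 835·0.051748) / 3.6439 = 101 meV.

101 meV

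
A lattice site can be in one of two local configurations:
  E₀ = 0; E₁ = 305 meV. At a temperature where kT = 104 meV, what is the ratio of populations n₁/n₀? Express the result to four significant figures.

n₁/n₀ = exp[−(E₁−E₀)/kT] = exp(−(305 meV)/(104 meV)) = exp(-2.93269) = 0.05325.

0.05325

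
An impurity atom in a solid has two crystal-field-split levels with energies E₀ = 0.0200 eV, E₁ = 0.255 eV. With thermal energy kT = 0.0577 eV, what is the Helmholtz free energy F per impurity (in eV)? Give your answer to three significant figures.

0.0190 eV

Eᵢ/kT = 0.34662, 4.4194.
Z = Σ e^(−Eᵢ/kT) = e^(−0.34662) + e^(−4.4194) = 0.70707 + 0.012041 = 0.71911.
F = −kT ln Z = −0.0577 × ln(0.71911) = −0.0577 × -0.32974 = 0.0190 eV.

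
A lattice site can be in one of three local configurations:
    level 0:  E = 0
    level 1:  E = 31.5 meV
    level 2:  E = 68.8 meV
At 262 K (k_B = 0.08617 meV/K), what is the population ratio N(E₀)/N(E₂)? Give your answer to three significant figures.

21.1

k_BT = 0.08617 × 262 K = 22.577 meV.
n₀/n₂ = exp[−(E₀−E₂)/kT] = exp(−(-68.8 meV)/(22.577 meV)) = exp(3.0473) = 21.1.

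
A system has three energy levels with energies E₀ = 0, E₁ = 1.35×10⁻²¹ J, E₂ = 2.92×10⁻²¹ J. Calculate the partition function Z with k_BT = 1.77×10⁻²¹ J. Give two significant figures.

Z = 1.7

Eᵢ/kT = 0, 0.7627, 1.650.
Z = Σ e^(−Eᵢ/kT) = e^(−0) + e^(−0.7627) + e^(−1.650) = 1.000 + 0.4664 + 0.1920 = 1.658.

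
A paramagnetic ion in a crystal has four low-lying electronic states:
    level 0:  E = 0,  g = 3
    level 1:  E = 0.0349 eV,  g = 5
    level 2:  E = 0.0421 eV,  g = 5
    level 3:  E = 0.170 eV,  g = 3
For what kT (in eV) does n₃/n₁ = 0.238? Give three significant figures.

0.146 eV

n₃/n₁ = (g₃/g₁) exp[−(E₃−E₁)/kT] = 0.238.
⇒ (E₃−E₁)/kT = ln((3/5)/0.238) = ln(2.5210) = 0.92466.
kT = 0.1351 eV / 0.92466 = 0.146 eV.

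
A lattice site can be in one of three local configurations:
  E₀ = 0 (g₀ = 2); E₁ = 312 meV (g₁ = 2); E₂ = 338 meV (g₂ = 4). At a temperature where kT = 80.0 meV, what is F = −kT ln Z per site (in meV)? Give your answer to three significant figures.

Eᵢ/kT = 0, 3.9000, 4.2250.
Z = Σ gᵢe^(−Eᵢ/kT) = 2·e^(−0) + 2·e^(−3.9000) + 4·e^(−4.2250) = 2.0000 + 0.040484 + 0.058501 = 2.0990.
F = −kT ln Z = −80.0 × ln(2.0990) = −80.0 × 0.74146 = -59.3 meV.

-59.3 meV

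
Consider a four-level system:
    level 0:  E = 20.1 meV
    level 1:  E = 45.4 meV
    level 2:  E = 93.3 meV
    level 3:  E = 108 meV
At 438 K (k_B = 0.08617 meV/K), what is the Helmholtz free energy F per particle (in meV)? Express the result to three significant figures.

-1.08 meV

k_BT = 0.08617 × 438 K = 37.742 meV.
Eᵢ/kT = 0.53256, 1.2029, 2.4720, 2.8615.
Z = Σ e^(−Eᵢ/kT) = e^(−0.53256) + e^(−1.2029) + e^(−2.4720) + e^(−2.8615) = 0.58710 + 0.30032 + 0.084416 + 0.057183 = 1.0290.
F = −kT ln Z = −37.742 × ln(1.0290) = −37.742 × 0.028587 = -1.08 meV.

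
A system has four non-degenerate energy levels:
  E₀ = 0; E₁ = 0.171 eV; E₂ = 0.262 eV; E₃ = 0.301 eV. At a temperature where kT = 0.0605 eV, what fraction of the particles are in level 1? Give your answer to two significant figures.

Eᵢ/kT = 0, 2.826, 4.331, 4.975.
Z = Σ e^(−Eᵢ/kT) = e^(−0) + e^(−2.826) + e^(−4.331) + e^(−4.975) = 1.000 + 0.05925 + 0.01315 + 0.006909 = 1.079.
P₁ = e^(−E₁/kT) / Z = 0.05925/1.079 = 0.055.

0.055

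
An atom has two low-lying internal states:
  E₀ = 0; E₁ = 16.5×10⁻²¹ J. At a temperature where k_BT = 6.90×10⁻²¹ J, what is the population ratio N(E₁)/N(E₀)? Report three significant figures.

n₁/n₀ = exp[−(E₁−E₀)/kT] = exp(−(16.5 ×10⁻²¹ J)/(6.90 ×10⁻²¹ J)) = exp(-2.3913) = 0.0915.

0.0915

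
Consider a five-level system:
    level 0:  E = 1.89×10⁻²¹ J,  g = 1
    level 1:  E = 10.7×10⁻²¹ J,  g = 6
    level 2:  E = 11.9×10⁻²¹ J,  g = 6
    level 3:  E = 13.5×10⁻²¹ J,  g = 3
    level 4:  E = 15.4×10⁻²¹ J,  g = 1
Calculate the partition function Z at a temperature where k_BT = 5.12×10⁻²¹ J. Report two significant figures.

Eᵢ/kT = 0.3691, 2.090, 2.324, 2.637, 3.008.
Z = Σ gᵢe^(−Eᵢ/kT) = 1·e^(−0.3691) + 6·e^(−2.090) + 6·e^(−2.324) + 3·e^(−2.637) + 1·e^(−3.008) = 0.6914 + 0.7421 + 0.5873 + 0.2147 + 0.04939 = 2.285.

Z = 2.3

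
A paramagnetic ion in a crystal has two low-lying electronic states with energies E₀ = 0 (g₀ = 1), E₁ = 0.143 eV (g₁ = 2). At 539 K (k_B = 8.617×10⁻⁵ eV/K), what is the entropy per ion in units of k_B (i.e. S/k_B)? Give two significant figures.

k_BT = 8.617×10⁻⁵ × 539 K = 0.04645 eV.
Eᵢ/kT = 0, 3.079.
Z = Σ gᵢe^(−Eᵢ/kT) = 1·e^(−0) + 2·e^(−3.079) = 1.000 + 0.09201 = 1.092.
⟨E⟩ = Σ EᵢPᵢ = 0.01205 eV.
S/k_B = ln Z + ⟨E⟩/kT = ln(1.092) + 0.01205/0.04645 = 0.08801 + 0.2594 = 0.35.

0.35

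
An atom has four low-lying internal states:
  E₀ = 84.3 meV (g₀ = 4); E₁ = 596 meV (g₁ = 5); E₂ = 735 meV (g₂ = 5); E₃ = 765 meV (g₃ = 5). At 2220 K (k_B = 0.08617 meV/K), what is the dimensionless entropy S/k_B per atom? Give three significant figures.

1.97

k_BT = 0.08617 × 2220 K = 191.30 meV.
Eᵢ/kT = 0.44067, 3.1155, 3.8421, 3.9990.
Z = Σ gᵢe^(−Eᵢ/kT) = 4·e^(−0.44067) + 5·e^(−3.1155) + 5·e^(−3.8421) + 5·e^(−3.9990) = 2.5744 + 0.22178 + 0.10724 + 0.091670 = 2.9951.
⟨E⟩ = Σ EᵢPᵢ = 166.32 meV.
S/k_B = ln Z + ⟨E⟩/kT = ln(2.9951) + 166.32/191.30 = 1.0970 + 0.86942 = 1.97.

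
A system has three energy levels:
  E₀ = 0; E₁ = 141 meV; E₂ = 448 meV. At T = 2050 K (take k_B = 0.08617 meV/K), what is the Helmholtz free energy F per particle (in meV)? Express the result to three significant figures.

-75.0 meV

k_BT = 0.08617 × 2050 K = 176.65 meV.
Eᵢ/kT = 0, 0.79819, 2.5361.
Z = Σ e^(−Eᵢ/kT) = e^(−0) + e^(−0.79819) + e^(−2.5361) = 1.0000 + 0.45014 + 0.079175 = 1.5293.
F = −kT ln Z = −176.65 × ln(1.5293) = −176.65 × 0.42481 = -75.0 meV.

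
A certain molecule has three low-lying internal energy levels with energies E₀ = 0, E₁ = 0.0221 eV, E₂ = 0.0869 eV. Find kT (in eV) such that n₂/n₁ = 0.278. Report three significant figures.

0.0506 eV

n₂/n₁ = exp[−(E₂−E₁)/kT] = 0.278.
⇒ (E₂−E₁)/kT = ln(1/0.278) = ln(3.5971) = 1.2801.
kT = 0.0648 eV / 1.2801 = 0.0506 eV.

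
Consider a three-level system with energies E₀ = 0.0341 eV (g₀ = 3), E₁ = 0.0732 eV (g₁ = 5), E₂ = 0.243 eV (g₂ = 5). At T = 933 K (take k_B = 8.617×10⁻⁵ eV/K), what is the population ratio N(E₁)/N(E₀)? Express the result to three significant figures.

k_BT = 8.617×10⁻⁵ × 933 K = 0.080397 eV.
n₁/n₀ = (g₁/g₀) exp[−(E₁−E₀)/kT] = (5/3) × exp(−(0.0391 eV)/(0.080397 eV)) = (5/3) × exp(-0.48634) = 1.02.

1.02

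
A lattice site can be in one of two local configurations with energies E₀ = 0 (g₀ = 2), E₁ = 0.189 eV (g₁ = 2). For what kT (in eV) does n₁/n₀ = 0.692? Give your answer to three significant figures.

n₁/n₀ = (g₁/g₀) exp[−(E₁−E₀)/kT] = 0.692.
⇒ (E₁−E₀)/kT = ln((2/2)/0.692) = ln(1.4451) = 0.36818.
kT = 0.189 eV / 0.36818 = 0.513 eV.

0.513 eV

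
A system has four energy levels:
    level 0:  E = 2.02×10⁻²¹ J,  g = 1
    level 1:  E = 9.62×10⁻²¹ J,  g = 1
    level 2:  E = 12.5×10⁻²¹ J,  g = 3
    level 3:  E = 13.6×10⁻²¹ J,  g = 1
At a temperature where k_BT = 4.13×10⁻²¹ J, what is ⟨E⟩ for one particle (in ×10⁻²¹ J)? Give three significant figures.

5.04 ×10⁻²¹ J

Eᵢ/kT = 0.48910, 2.3293, 3.0266, 3.2930.
Z = Σ gᵢe^(−Eᵢ/kT) = 1·e^(−0.48910) + 1·e^(−2.3293) + 3·e^(−3.0266) + 1·e^(−3.2930) = 0.61318 + 0.097364 + 0.14544 + 0.037142 = 0.89313.
⟨E⟩ = Σ Eᵢ gᵢe^(−Eᵢ/kT) / Z = (2.02·0.61318 + 9.62·0.097364 + 12.5·0.14544 + 13.6·0.037142) / 0.89313 = 5.04 ×10⁻²¹ J.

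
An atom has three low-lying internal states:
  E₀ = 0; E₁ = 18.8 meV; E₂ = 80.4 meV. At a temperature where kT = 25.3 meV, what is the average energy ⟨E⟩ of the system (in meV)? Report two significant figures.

Eᵢ/kT = 0, 0.7431, 3.178.
Z = Σ e^(−Eᵢ/kT) = e^(−0) + e^(−0.7431) + e^(−3.178) = 1.000 + 0.4756 + 0.04167 = 1.517.
⟨E⟩ = Σ Eᵢ e^(−Eᵢ/kT) / Z = (0·1.000 + 18.8·0.4756 + 80.4·0.04167) / 1.517 = 8.1 meV.

8.1 meV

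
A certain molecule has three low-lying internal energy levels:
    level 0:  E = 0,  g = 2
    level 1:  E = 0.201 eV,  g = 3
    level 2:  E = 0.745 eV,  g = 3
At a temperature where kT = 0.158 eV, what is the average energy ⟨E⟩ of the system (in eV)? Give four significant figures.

0.06591 eV

Eᵢ/kT = 0, 1.27215, 4.71519.
Z = Σ gᵢe^(−Eᵢ/kT) = 2·e^(−0) + 3·e^(−1.27215) + 3·e^(−4.71519) = 2.00000 + 0.840685 + 0.0268745 = 2.86756.
⟨E⟩ = Σ Eᵢ gᵢe^(−Eᵢ/kT) / Z = (0·2.00000 + 0.201·0.840685 + 0.745·0.0268745) / 2.86756 = 0.06591 eV.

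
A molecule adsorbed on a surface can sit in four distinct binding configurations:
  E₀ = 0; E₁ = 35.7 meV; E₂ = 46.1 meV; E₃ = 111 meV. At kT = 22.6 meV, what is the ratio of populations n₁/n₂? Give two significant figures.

1.6

n₁/n₂ = exp[−(E₁−E₂)/kT] = exp(−(-10.4 meV)/(22.6 meV)) = exp(0.4602) = 1.6.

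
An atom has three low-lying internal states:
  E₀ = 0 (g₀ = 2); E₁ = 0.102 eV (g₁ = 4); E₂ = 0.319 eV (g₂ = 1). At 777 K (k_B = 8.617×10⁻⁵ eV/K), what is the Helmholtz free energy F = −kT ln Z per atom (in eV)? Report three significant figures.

k_BT = 8.617×10⁻⁵ × 777 K = 0.066954 eV.
Eᵢ/kT = 0, 1.5234, 4.7645.
Z = Σ gᵢe^(−Eᵢ/kT) = 2·e^(−0) + 4·e^(−1.5234) + 1·e^(−4.7645) = 2.0000 + 0.87188 + 0.0085272 = 2.8804.
F = −kT ln Z = −0.066954 × ln(2.8804) = −0.066954 × 1.0579 = -0.0708 eV.

-0.0708 eV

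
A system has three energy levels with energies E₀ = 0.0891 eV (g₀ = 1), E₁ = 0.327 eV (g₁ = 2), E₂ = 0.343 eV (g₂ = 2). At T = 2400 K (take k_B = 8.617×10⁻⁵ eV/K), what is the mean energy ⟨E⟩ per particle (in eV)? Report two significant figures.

0.22 eV

k_BT = 8.617×10⁻⁵ × 2400 K = 0.2068 eV.
Eᵢ/kT = 0.4309, 1.581, 1.659.
Z = Σ gᵢe^(−Eᵢ/kT) = 1·e^(−0.4309) + 2·e^(−1.581) + 2·e^(−1.659) = 0.6499 + 0.4115 + 0.3807 = 1.442.
⟨E⟩ = Σ Eᵢ gᵢe^(−Eᵢ/kT) / Z = (0.0891·0.6499 + 0.327·0.4115 + 0.343·0.3807) / 1.442 = 0.22 eV.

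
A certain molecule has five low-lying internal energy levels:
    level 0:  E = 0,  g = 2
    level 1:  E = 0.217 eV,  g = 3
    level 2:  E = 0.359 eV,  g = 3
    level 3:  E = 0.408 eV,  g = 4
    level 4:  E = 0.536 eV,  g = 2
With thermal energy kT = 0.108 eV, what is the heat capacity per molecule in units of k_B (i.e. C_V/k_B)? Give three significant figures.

1.34

Eᵢ/kT = 0, 2.0093, 3.3241, 3.7778, 4.9630.
Z = Σ gᵢe^(−Eᵢ/kT) = 2·e^(−0) + 3·e^(−2.0093) + 3·e^(−3.3241) + 4·e^(−3.7778) + 2·e^(−4.9630) = 2.0000 + 0.40225 + 0.10801 + 0.091492 + 0.013984 = 2.6157.
⟨E⟩ = 0.065332 eV, ⟨E²⟩ = 0.019922 eV².
C_V/k_B = (⟨E²⟩ − ⟨E⟩²)/(kT)² = (0.019922 − 0.0042683)/0.011664 = 1.34.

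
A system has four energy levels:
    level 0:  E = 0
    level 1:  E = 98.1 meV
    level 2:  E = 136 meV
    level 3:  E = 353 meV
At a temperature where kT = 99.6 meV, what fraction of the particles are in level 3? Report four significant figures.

0.01743

Eᵢ/kT = 0, 0.984940, 1.36546, 3.54418.
Z = Σ e^(−Eᵢ/kT) = e^(−0) + e^(−0.984940) + e^(−1.36546) + e^(−3.54418) = 1.00000 + 0.373462 + 0.255263 + 0.0288923 = 1.65762.
P₃ = e^(−E₃/kT) / Z = 0.0288923/1.65762 = 0.01743.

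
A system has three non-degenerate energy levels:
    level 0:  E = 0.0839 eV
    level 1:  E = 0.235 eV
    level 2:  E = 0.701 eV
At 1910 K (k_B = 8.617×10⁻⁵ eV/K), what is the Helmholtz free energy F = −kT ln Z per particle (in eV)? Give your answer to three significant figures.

0.0259 eV

k_BT = 8.617×10⁻⁵ × 1910 K = 0.16458 eV.
Eᵢ/kT = 0.50978, 1.4279, 4.2593.
Z = Σ e^(−Eᵢ/kT) = e^(−0.50978) + e^(−1.4279) + e^(−4.2593) = 0.60063 + 0.23981 + 0.014132 = 0.85457.
F = −kT ln Z = −0.16458 × ln(0.85457) = −0.16458 × -0.15716 = 0.0259 eV.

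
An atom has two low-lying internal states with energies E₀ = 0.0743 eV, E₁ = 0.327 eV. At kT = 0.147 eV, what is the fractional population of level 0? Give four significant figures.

Eᵢ/kT = 0.505442, 2.22449.
Z = Σ e^(−Eᵢ/kT) = e^(−0.505442) + e^(−2.22449) = 0.603239 + 0.108123 = 0.711362.
P₀ = e^(−E₀/kT) / Z = 0.603239/0.711362 = 0.8480.

0.8480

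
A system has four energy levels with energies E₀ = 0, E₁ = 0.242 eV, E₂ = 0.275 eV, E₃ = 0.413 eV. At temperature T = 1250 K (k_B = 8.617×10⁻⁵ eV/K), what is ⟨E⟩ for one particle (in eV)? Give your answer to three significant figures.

k_BT = 8.617×10⁻⁵ × 1250 K = 0.10771 eV.
Eᵢ/kT = 0, 2.2468, 2.5532, 3.8344.
Z = Σ e^(−Eᵢ/kT) = e^(−0) + e^(−2.2468) + e^(−2.5532) + e^(−3.8344) = 1.0000 + 0.10574 + 0.077832 + 0.021614 = 1.2052.
⟨E⟩ = Σ Eᵢ e^(−Eᵢ/kT) / Z = (0·1.0000 + 0.242·0.10574 + 0.275·0.077832 + 0.413·0.021614) / 1.2052 = 0.0464 eV.

0.0464 eV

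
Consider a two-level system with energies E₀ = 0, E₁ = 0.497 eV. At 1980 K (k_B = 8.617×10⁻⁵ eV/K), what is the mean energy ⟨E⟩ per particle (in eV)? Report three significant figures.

0.0256 eV

k_BT = 8.617×10⁻⁵ × 1980 K = 0.17062 eV.
Eᵢ/kT = 0, 2.9129.
Z = Σ e^(−Eᵢ/kT) = e^(−0) + e^(−2.9129) = 1.0000 + 0.054318 = 1.0543.
⟨E⟩ = Σ Eᵢ e^(−Eᵢ/kT) / Z = (0·1.0000 + 0.497·0.054318) / 1.0543 = 0.0256 eV.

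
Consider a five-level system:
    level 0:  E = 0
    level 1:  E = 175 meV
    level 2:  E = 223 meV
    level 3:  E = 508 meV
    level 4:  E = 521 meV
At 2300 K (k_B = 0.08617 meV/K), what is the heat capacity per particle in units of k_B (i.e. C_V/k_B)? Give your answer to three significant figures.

0.570

k_BT = 0.08617 × 2300 K = 198.19 meV.
Eᵢ/kT = 0, 0.88299, 1.1252, 2.5632, 2.6288.
Z = Σ e^(−Eᵢ/kT) = e^(−0) + e^(−0.88299) + e^(−1.1252) + e^(−2.5632) + e^(−2.6288) = 1.0000 + 0.41354 + 0.32459 + 0.077058 + 0.072165 = 1.8874.
⟨E⟩ = 117.36 meV, ⟨E²⟩ = 36177 meV².
C_V/k_B = (⟨E²⟩ − ⟨E⟩²)/(kT)² = (36177 − 13773)/39279 = 0.570.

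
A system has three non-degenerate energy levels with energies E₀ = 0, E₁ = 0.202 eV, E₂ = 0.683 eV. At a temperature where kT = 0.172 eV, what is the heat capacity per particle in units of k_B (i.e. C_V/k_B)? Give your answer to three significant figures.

0.436

Eᵢ/kT = 0, 1.1744, 3.9709.
Z = Σ e^(−Eᵢ/kT) = e^(−0) + e^(−1.1744) + e^(−3.9709) = 1.0000 + 0.30900 + 0.018856 = 1.3279.
⟨E⟩ = 0.056704 eV, ⟨E²⟩ = 0.016119 eV².
C_V/k_B = (⟨E²⟩ − ⟨E⟩²)/(kT)² = (0.016119 − 0.0032153)/0.029584 = 0.436.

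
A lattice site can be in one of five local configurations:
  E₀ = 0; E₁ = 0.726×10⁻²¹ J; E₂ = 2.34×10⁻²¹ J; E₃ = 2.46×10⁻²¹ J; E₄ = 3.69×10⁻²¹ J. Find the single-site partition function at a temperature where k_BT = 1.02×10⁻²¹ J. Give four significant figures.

Z = 1.708

Eᵢ/kT = 0, 0.711765, 2.29412, 2.41176, 3.61765.
Z = Σ e^(−Eᵢ/kT) = e^(−0) + e^(−0.711765) + e^(−2.29412) + e^(−2.41176) + e^(−3.61765) = 1.00000 + 0.490777 + 0.100850 + 0.0896574 + 0.0268457 = 1.70813.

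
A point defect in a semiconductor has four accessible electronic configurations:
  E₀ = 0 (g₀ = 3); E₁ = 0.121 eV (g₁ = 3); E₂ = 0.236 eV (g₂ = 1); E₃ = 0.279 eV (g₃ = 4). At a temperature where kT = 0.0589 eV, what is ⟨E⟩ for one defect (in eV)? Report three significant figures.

Eᵢ/kT = 0, 2.0543, 4.0068, 4.7368.
Z = Σ gᵢe^(−Eᵢ/kT) = 3·e^(−0) + 3·e^(−2.0543) + 1·e^(−4.0068) + 4·e^(−4.7368) = 3.0000 + 0.38455 + 0.018192 + 0.035067 = 3.4378.
⟨E⟩ = Σ Eᵢ gᵢe^(−Eᵢ/kT) / Z = (0·3.0000 + 0.121·0.38455 + 0.236·0.018192 + 0.279·0.035067) / 3.4378 = 0.0176 eV.

0.0176 eV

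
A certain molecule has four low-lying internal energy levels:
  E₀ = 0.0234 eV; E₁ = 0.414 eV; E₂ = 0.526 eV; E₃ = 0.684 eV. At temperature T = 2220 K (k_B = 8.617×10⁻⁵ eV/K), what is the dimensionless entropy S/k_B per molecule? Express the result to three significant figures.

k_BT = 8.617×10⁻⁵ × 2220 K = 0.19130 eV.
Eᵢ/kT = 0.12232, 2.1641, 2.7496, 3.5755.
Z = Σ e^(−Eᵢ/kT) = e^(−0.12232) + e^(−2.1641) + e^(−2.7496) + e^(−3.5755) = 0.88487 + 0.11485 + 0.063953 + 0.028001 = 1.0917.
⟨E⟩ = Σ EᵢPᵢ = 0.11088 eV.
S/k_B = ln Z + ⟨E⟩/kT = ln(1.0917) + 0.11088/0.19130 = 0.087736 + 0.57961 = 0.667.

0.667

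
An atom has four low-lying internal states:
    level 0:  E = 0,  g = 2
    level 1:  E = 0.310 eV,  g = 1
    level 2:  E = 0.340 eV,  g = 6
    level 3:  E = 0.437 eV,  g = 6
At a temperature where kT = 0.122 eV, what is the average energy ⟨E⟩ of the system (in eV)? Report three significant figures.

0.0853 eV

Eᵢ/kT = 0, 2.5410, 2.7869, 3.5820.
Z = Σ gᵢe^(−Eᵢ/kT) = 2·e^(−0) + 1·e^(−2.5410) + 6·e^(−2.7869) + 6·e^(−3.5820) = 2.0000 + 0.078788 + 0.36967 + 0.16692 = 2.6154.
⟨E⟩ = Σ Eᵢ gᵢe^(−Eᵢ/kT) / Z = (0·2.0000 + 0.310·0.078788 + 0.340·0.36967 + 0.437·0.16692) / 2.6154 = 0.0853 eV.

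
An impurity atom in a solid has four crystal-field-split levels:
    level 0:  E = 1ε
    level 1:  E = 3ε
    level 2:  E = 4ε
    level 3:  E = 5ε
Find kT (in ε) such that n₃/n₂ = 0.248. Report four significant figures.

n₃/n₂ = exp[−(E₃−E₂)/kT] = 0.248.
⇒ (E₃−E₂)/kT = ln(1/0.248) = ln(4.03226) = 1.39433.
kT = 1ε / 1.39433 = 0.7172 ε.

0.7172 ε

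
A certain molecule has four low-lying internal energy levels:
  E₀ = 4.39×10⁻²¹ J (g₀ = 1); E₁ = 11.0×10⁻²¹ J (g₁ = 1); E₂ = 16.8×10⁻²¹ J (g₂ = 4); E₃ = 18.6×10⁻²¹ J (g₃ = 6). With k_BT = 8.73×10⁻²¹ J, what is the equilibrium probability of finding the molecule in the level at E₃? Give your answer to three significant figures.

Eᵢ/kT = 0.50286, 1.2600, 1.9244, 2.1306.
Z = Σ gᵢe^(−Eᵢ/kT) = 1·e^(−0.50286) + 1·e^(−1.2600) + 4·e^(−1.9244) + 6·e^(−2.1306) = 0.60480 + 0.28365 + 0.58385 + 0.71260 = 2.1849.
P₃ = g₃ e^(−E₃/kT) / Z = 0.71260/2.1849 = 0.326.

0.326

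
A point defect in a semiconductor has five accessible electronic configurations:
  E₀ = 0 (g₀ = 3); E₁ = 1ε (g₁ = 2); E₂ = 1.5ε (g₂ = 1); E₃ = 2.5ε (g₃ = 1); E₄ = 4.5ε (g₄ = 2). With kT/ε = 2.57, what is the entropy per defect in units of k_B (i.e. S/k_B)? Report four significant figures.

2.054

Eᵢ/kT = 0, 0.389105, 0.583658, 0.972763, 1.75097.
Z = Σ gᵢe^(−Eᵢ/kT) = 3·e^(−0) + 2·e^(−0.389105) + 1·e^(−0.583658) + 1·e^(−0.972763) + 2·e^(−1.75097) = 3.00000 + 1.35533 + 0.557854 + 0.378037 + 0.347211 = 5.63843.
⟨E⟩ = Σ EᵢPᵢ = 0.833504 ε.
S/k_B = ln Z + ⟨E⟩/kT = ln(5.63843) + 0.833504/2.57 = 1.72961 + 0.324321 = 2.054.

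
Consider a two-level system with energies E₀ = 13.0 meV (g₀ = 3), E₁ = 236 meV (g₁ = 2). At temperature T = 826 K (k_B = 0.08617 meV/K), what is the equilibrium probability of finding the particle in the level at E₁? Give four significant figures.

k_BT = 0.08617 × 826 K = 71.1764 meV.
Eᵢ/kT = 0.182645, 3.31571.
Z = Σ gᵢe^(−Eᵢ/kT) = 3·e^(−0.182645) + 2·e^(−3.31571) = 2.49919 + 0.0726165 = 2.57181.
P₁ = g₁ e^(−E₁/kT) / Z = 0.0726165/2.57181 = 0.02824.

0.02824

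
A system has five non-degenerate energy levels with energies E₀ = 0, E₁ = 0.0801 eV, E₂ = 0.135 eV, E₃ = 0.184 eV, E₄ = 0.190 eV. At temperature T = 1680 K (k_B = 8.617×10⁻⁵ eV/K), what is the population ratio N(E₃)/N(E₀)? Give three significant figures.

0.281

k_BT = 8.617×10⁻⁵ × 1680 K = 0.14477 eV.
n₃/n₀ = exp[−(E₃−E₀)/kT] = exp(−(0.184 eV)/(0.14477 eV)) = exp(-1.2710) = 0.281.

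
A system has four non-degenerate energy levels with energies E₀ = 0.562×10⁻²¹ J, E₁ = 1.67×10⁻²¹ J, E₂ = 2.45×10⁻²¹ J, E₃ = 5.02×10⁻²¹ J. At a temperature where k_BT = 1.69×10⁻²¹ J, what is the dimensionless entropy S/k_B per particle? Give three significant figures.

Eᵢ/kT = 0.33254, 0.98817, 1.4497, 2.9704.
Z = Σ e^(−Eᵢ/kT) = e^(−0.33254) + e^(−0.98817) + e^(−1.4497) + e^(−2.9704) = 0.71710 + 0.37226 + 0.23464 + 0.051283 = 1.3753.
⟨E⟩ = Σ EᵢPᵢ = 1.3502 ×10⁻²¹ J.
S/k_B = ln Z + ⟨E⟩/kT = ln(1.3753) + 1.3502/1.69 = 0.31867 + 0.79893 = 1.12.

1.12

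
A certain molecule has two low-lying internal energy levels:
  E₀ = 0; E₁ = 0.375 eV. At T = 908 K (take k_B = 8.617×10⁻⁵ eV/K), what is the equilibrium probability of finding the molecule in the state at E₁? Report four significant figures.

0.008221

k_BT = 8.617×10⁻⁵ × 908 K = 0.0782424 eV.
Eᵢ/kT = 0, 4.79280.
Z = Σ e^(−Eᵢ/kT) = e^(−0) + e^(−4.79280) = 1.00000 + 0.00828922 = 1.00829.
P₁ = e^(−E₁/kT) / Z = 0.00828922/1.00829 = 0.008221.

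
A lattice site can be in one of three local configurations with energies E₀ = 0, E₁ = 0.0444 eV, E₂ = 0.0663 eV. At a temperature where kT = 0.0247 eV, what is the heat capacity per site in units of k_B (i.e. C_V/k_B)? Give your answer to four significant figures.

0.6805

Eᵢ/kT = 0, 1.79757, 2.68421.
Z = Σ e^(−Eᵢ/kT) = e^(−0) + e^(−1.79757) + e^(−2.68421) = 1.00000 + 0.165701 + 0.0682751 = 1.23398.
⟨E⟩ = 0.00963043 eV, ⟨E²⟩ = 0.000507928 eV².
C_V/k_B = (⟨E²⟩ − ⟨E⟩²)/(kT)² = (0.000507928 − 0.0000927452)/0.000610090 = 0.6805.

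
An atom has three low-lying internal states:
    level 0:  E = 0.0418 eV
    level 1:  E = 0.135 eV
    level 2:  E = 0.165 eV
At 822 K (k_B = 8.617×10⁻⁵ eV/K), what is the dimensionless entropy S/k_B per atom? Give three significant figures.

k_BT = 8.617×10⁻⁵ × 822 K = 0.070832 eV.
Eᵢ/kT = 0.59013, 1.9059, 2.3295.
Z = Σ e^(−Eᵢ/kT) = e^(−0.59013) + e^(−1.9059) + e^(−2.3295) = 0.55426 + 0.14869 + 0.097344 = 0.80029.
⟨E⟩ = Σ EᵢPᵢ = 0.074102 eV.
S/k_B = ln Z + ⟨E⟩/kT = ln(0.80029) + 0.074102/0.070832 = -0.22278 + 1.0462 = 0.823.

0.823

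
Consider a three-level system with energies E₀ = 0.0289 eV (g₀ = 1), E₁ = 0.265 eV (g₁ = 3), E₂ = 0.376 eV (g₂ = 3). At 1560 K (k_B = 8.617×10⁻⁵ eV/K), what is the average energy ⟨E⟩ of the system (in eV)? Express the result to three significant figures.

k_BT = 8.617×10⁻⁵ × 1560 K = 0.13443 eV.
Eᵢ/kT = 0.21498, 1.9713, 2.7970.
Z = Σ gᵢe^(−Eᵢ/kT) = 1·e^(−0.21498) + 3·e^(−1.9713) + 3·e^(−2.7970) = 0.80656 + 0.41783 + 0.18298 = 1.4074.
⟨E⟩ = Σ Eᵢ gᵢe^(−Eᵢ/kT) / Z = (0.0289·0.80656 + 0.265·0.41783 + 0.376·0.18298) / 1.4074 = 0.144 eV.

0.144 eV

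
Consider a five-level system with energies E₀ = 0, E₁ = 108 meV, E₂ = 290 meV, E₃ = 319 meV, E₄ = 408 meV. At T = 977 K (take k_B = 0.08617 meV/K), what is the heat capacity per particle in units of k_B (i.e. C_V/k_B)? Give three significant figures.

0.810

k_BT = 0.08617 × 977 K = 84.188 meV.
Eᵢ/kT = 0, 1.2828, 3.4447, 3.7891, 4.8463.
Z = Σ e^(−Eᵢ/kT) = e^(−0) + e^(−1.2828) + e^(−3.4447) + e^(−3.7891) + e^(−4.8463) = 1.0000 + 0.27726 + 0.031914 + 0.022616 + 0.0078574 = 1.3396.
⟨E⟩ = 37.041 meV, ⟨E²⟩ = 7112.1 meV².
C_V/k_B = (⟨E²⟩ − ⟨E⟩²)/(kT)² = (7112.1 − 1372.0)/7087.6 = 0.810.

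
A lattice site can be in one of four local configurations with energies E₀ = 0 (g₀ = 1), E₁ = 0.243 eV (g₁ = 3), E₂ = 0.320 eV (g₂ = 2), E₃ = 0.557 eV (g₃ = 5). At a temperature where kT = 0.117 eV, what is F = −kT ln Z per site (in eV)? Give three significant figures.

Eᵢ/kT = 0, 2.0769, 2.7350, 4.7607.
Z = Σ gᵢe^(−Eᵢ/kT) = 1·e^(−0) + 3·e^(−2.0769) + 2·e^(−2.7350) + 5·e^(−4.7607) = 1.0000 + 0.37595 + 0.12979 + 0.042798 = 1.5485.
F = −kT ln Z = −0.117 × ln(1.5485) = −0.117 × 0.43729 = -0.0512 eV.

-0.0512 eV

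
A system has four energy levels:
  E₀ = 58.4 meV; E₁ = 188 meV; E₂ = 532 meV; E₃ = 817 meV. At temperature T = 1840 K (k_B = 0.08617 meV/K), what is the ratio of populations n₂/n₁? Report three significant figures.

k_BT = 0.08617 × 1840 K = 158.55 meV.
n₂/n₁ = exp[−(E₂−E₁)/kT] = exp(−(344 meV)/(158.55 meV)) = exp(-2.1697) = 0.114.

0.114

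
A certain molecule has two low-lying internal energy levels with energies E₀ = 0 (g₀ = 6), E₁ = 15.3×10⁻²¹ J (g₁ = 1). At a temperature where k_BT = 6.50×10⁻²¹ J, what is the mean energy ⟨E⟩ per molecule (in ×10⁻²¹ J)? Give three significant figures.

Eᵢ/kT = 0, 2.3538.
Z = Σ gᵢe^(−Eᵢ/kT) = 6·e^(−0) + 1·e^(−2.3538) = 6.0000 + 0.095007 = 6.0950.
⟨E⟩ = Σ Eᵢ gᵢe^(−Eᵢ/kT) / Z = (0·6.0000 + 15.3·0.095007) / 6.0950 = 0.238 ×10⁻²¹ J.

0.238 ×10⁻²¹ J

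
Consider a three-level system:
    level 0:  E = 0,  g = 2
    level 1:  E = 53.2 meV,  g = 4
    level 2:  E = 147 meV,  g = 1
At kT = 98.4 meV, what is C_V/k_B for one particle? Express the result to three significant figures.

Eᵢ/kT = 0, 0.54065, 1.4939.
Z = Σ gᵢe^(−Eᵢ/kT) = 2·e^(−0) + 4·e^(−0.54065) + 1·e^(−1.4939) = 2.0000 + 2.3295 + 0.22450 = 4.5540.
⟨E⟩ = 34.460 meV, ⟨E²⟩ = 2513.0 meV².
C_V/k_B = (⟨E²⟩ − ⟨E⟩²)/(kT)² = (2513.0 − 1187.5)/9682.6 = 0.137.

0.137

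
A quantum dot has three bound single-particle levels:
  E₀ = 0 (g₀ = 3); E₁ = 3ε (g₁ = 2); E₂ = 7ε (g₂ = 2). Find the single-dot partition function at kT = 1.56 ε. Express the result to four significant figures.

Eᵢ/kT = 0, 1.92308, 4.48718.
Z = Σ gᵢe^(−Eᵢ/kT) = 3·e^(−0) + 2·e^(−1.92308) + 2·e^(−4.48718) = 3.00000 + 0.292312 + 0.0225047 = 3.31482.

Z = 3.315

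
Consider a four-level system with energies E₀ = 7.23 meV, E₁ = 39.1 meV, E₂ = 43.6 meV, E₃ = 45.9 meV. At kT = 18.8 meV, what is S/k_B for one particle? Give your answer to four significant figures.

0.9620

Eᵢ/kT = 0.384574, 2.07979, 2.31915, 2.44149.
Z = Σ e^(−Eᵢ/kT) = e^(−0.384574) + e^(−2.07979) + e^(−2.31915) + e^(−2.44149) = 0.680741 + 0.124956 + 0.0983572 + 0.0870311 = 0.991085.
⟨E⟩ = Σ EᵢPᵢ = 18.2534 meV.
S/k_B = ln Z + ⟨E⟩/kT = ln(0.991085) + 18.2534/18.8 = -0.00895498 + 0.970926 = 0.9620.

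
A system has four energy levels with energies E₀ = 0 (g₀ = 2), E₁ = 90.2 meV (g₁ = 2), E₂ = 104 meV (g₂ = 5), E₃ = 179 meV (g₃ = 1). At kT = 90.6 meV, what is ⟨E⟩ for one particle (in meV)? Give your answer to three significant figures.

57.5 meV

Eᵢ/kT = 0, 0.99558, 1.1479, 1.9757.
Z = Σ gᵢe^(−Eᵢ/kT) = 2·e^(−0) + 2·e^(−0.99558) + 5·e^(−1.1479) + 1·e^(−1.9757) = 2.0000 + 0.73902 + 1.5865 + 0.13866 = 4.4642.
⟨E⟩ = Σ Eᵢ gᵢe^(−Eᵢ/kT) / Z = (0·2.0000 + 90.2·0.73902 + 104·1.5865 + 179·0.13866) / 4.4642 = 57.5 meV.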